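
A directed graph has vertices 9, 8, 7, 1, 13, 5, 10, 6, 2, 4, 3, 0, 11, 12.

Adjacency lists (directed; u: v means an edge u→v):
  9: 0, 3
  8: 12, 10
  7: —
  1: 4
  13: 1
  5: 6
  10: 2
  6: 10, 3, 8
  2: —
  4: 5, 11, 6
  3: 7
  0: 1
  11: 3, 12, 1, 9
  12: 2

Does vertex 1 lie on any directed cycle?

1 is on a cycle iff 1 can reach itself via ≥1 edge.
1 → 4 → 11 → 1 — yes.

Yes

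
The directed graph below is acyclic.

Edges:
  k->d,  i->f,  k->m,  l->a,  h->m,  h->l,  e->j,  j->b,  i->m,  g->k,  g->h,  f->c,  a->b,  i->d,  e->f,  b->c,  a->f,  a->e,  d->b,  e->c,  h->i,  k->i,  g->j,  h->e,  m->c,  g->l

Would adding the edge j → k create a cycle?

No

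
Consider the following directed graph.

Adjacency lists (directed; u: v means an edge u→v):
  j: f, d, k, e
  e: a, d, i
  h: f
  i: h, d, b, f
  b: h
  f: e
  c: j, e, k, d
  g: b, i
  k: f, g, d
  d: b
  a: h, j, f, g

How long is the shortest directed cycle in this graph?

3

For each vertex v, BFS finds the shortest path from v back to v.
The shortest such closed walk is e → a → j → e, length 3.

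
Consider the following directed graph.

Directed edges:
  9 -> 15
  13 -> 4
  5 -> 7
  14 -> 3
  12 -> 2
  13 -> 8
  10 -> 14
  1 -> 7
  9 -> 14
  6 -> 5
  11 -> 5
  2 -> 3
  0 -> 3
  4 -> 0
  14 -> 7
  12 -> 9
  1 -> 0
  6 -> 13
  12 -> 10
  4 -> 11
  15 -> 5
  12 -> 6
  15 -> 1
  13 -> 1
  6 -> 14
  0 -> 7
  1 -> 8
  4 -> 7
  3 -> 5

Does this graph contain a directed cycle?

No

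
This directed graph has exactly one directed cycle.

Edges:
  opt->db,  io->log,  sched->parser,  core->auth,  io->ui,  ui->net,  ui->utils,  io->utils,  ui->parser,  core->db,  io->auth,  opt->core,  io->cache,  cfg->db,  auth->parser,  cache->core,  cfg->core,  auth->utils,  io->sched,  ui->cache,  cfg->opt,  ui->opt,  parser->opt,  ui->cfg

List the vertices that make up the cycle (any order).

opt, auth, core, parser

DFS with gray/black marking from auth:
auth gray
  parser gray
    opt gray
      db gray
      db black
      core gray
        core→db: db black — skip
        core→auth: auth is gray → back edge
Back edge closes the cycle auth → parser → opt → core → auth; its vertices are {opt, auth, core, parser}.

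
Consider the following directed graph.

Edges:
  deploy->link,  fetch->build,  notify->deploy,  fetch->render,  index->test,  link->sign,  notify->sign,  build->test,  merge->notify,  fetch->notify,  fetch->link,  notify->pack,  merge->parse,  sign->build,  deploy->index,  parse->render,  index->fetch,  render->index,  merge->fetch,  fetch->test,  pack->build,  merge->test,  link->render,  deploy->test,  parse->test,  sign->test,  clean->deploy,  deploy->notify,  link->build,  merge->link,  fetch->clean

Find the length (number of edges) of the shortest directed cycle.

For each vertex v, BFS finds the shortest path from v back to v.
The shortest such closed walk is notify → deploy → notify, length 2.

2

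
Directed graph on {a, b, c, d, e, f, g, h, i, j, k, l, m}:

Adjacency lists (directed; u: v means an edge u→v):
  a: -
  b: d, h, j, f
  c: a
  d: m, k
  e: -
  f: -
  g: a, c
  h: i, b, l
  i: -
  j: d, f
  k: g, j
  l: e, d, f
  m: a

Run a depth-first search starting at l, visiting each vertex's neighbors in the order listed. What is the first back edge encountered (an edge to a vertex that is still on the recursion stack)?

DFS from l (visiting each vertex's neighbors in the order listed); mark gray on enter, black on exit:
l gray
  e gray
  e black
  d gray
    m gray
      a gray
      a black
    m black
    k gray
      g gray
        g→a: a black — skip
        c gray
          c→a: a black — skip
        c black
      g black
      j gray
        j→d: d is gray → back edge
First back edge: j → d.

j->d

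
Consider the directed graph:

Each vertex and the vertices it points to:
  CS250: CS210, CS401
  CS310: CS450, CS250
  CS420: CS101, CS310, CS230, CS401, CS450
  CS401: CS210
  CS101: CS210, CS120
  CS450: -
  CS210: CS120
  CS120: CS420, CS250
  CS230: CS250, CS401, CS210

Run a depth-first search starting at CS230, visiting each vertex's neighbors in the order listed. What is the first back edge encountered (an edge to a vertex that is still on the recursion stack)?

CS101->CS210

DFS from CS230 (visiting each vertex's neighbors in the order listed); mark gray on enter, black on exit:
CS230 gray
  CS250 gray
    CS210 gray
      CS120 gray
        CS420 gray
          CS101 gray
            CS101→CS210: CS210 is gray → back edge
First back edge: CS101 → CS210.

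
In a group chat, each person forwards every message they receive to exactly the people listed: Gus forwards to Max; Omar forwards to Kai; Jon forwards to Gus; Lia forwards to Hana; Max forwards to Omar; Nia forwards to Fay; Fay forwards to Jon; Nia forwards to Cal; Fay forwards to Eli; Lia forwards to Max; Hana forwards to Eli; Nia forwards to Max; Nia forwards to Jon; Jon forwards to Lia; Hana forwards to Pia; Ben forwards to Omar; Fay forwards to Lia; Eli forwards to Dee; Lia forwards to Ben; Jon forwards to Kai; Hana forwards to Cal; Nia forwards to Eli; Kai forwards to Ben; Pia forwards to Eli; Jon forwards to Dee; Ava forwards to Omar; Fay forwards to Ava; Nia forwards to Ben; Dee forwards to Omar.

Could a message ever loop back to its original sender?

Yes

DFS with white/gray/black marking, starting from Hana:
Hana gray
  Pia gray
    Eli gray
      Dee gray
        Omar gray
          Kai gray
            Ben gray
              Ben→Omar: Omar is gray → back edge
Back edge found, so a cycle exists: Omar → Kai → Ben → Omar.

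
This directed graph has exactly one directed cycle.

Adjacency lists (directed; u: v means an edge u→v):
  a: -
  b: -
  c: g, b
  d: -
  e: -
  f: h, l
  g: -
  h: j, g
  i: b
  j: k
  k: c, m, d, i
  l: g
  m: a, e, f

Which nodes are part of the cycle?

f, h, j, k, m

DFS with gray/black marking from k:
k gray
  c gray
    g gray
    g black
    b gray
    b black
  c black
  m gray
    a gray
    a black
    e gray
    e black
    f gray
      h gray
        j gray
          j→k: k is gray → back edge
Back edge closes the cycle k → m → f → h → j → k; its vertices are {f, h, j, k, m}.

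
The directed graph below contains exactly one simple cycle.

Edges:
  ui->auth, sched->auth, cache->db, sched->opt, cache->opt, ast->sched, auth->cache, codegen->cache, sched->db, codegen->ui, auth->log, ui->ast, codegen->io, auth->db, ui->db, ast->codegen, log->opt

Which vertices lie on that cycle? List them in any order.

ui, ast, codegen

DFS with gray/black marking from ui:
ui gray
  auth gray
    db gray
    db black
    cache gray
      cache→db: db black — skip
      opt gray
      opt black
    cache black
    log gray
      log→opt: opt black — skip
    log black
  auth black
  ui→db: db black — skip
  ast gray
    codegen gray
      codegen→ui: ui is gray → back edge
Back edge closes the cycle ui → ast → codegen → ui; its vertices are {ui, ast, codegen}.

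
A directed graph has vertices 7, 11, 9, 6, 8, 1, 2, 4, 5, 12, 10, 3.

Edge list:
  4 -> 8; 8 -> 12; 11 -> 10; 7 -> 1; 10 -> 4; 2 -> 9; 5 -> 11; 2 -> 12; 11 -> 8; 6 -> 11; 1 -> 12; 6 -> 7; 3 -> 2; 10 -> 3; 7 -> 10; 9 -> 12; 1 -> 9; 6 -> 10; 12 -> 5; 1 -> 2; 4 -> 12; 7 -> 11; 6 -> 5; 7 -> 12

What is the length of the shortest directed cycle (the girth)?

4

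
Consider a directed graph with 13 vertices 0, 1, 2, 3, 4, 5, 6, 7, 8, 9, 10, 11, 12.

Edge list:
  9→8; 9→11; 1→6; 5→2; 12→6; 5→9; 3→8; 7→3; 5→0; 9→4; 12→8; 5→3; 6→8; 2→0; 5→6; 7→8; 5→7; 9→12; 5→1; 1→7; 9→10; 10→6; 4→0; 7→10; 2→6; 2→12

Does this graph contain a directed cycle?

DFS with white/gray/black marking, starting from 1:
1 gray
  6 gray
    8 gray
    8 black
  6 black
  7 gray
    7→8: 8 black — skip
    3 gray
      3→8: 8 black — skip
    3 black
    10 gray
      10→6: 6 black — skip
    10 black
  7 black
1 black
0 gray
0 black
2 gray
  2→0: 0 black — skip
  2→6: 6 black — skip
  12 gray
    12→6: 6 black — skip
    12→8: 8 black — skip
  12 black
2 black
4 gray
  4→0: 0 black — skip
4 black
5 gray
  5→6: 6 black — skip
  5→2: 2 black — skip
  5→0: 0 black — skip
  5→1: 1 black — skip
  5→7: 7 black — skip
  5→3: 3 black — skip
  9 gray
    9→8: 8 black — skip
    9→10: 10 black — skip
    9→4: 4 black — skip
    9→12: 12 black — skip
    11 gray
    11 black
  9 black
5 black
Every edge goes to a white or black vertex — no back edge, so the graph is acyclic.

No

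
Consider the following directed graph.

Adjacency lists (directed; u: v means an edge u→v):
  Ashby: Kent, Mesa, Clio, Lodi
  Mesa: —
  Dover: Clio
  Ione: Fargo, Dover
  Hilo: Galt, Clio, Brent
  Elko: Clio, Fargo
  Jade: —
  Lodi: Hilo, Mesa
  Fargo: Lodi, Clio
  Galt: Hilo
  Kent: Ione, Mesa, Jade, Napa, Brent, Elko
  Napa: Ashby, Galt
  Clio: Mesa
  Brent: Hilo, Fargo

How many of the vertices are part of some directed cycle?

A vertex is on a directed cycle iff it belongs to a strongly connected component of size ≥ 2 (or has a self-loop).
The vertices on cycles are {Galt, Hilo, Kent, Lodi, Napa, Ashby, Brent, Fargo} — 8 in total.

8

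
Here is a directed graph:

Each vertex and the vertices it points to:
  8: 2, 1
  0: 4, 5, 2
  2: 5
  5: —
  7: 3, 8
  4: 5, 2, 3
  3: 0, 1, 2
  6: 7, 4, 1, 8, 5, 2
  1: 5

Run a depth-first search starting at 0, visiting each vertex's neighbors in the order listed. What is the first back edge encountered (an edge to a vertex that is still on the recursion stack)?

DFS from 0 (visiting each vertex's neighbors in the order listed); mark gray on enter, black on exit:
0 gray
  4 gray
    5 gray
    5 black
    2 gray
      2→5: 5 black — skip
    2 black
    3 gray
      3→0: 0 is gray → back edge
First back edge: 3 → 0.

3→0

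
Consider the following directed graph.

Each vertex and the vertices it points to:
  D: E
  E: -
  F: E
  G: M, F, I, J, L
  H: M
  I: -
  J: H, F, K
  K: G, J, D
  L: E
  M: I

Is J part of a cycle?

J is on a cycle iff J can reach itself via ≥1 edge.
J → K → J — yes.

Yes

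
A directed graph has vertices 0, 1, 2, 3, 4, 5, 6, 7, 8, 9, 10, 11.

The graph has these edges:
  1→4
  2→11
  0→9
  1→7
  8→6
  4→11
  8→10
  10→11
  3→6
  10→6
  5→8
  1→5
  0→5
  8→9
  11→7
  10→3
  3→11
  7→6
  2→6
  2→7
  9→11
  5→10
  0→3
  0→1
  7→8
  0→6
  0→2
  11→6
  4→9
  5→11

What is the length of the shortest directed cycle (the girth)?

4

For each vertex v, BFS finds the shortest path from v back to v.
The shortest such closed walk is 8 → 9 → 11 → 7 → 8, length 4.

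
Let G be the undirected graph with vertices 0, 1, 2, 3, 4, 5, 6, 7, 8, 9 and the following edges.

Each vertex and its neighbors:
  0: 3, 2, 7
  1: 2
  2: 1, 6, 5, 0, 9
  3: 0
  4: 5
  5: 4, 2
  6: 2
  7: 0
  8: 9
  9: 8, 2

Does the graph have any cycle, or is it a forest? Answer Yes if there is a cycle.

No

DFS, tracking each vertex's parent; an edge to a visited non-parent vertex closes a cycle.
Start from 9:
visit 9 (parent –)
  visit 8 (parent 9)
    8–9: parent, skip
  visit 2 (parent 9)
    visit 1 (parent 2)
      1–2: parent, skip
    visit 6 (parent 2)
      6–2: parent, skip
    visit 5 (parent 2)
      visit 4 (parent 5)
        4–5: parent, skip
      5–2: parent, skip
    visit 0 (parent 2)
      visit 3 (parent 0)
        3–0: parent, skip
      0–2: parent, skip
      visit 7 (parent 0)
        7–0: parent, skip
    2–9: parent, skip
No non-parent visited neighbor found — the graph is a forest.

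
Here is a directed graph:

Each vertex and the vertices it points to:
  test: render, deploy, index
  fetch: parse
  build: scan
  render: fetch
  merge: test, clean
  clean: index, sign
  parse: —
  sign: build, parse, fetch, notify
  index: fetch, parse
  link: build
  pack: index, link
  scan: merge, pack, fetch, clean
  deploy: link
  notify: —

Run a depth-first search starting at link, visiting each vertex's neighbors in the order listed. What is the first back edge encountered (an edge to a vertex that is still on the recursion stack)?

DFS from link (visiting each vertex's neighbors in the order listed); mark gray on enter, black on exit:
link gray
  build gray
    scan gray
      merge gray
        test gray
          render gray
            fetch gray
              parse gray
              parse black
            fetch black
          render black
          deploy gray
            deploy→link: link is gray → back edge
First back edge: deploy → link.

deploy->link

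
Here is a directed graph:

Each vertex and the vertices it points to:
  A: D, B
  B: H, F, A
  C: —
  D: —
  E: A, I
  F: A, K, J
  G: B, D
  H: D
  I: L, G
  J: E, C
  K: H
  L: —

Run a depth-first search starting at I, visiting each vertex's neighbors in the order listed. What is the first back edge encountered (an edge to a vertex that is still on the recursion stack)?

A->B

DFS from I (visiting each vertex's neighbors in the order listed); mark gray on enter, black on exit:
I gray
  L gray
  L black
  G gray
    B gray
      H gray
        D gray
        D black
      H black
      F gray
        A gray
          A→D: D black — skip
          A→B: B is gray → back edge
First back edge: A → B.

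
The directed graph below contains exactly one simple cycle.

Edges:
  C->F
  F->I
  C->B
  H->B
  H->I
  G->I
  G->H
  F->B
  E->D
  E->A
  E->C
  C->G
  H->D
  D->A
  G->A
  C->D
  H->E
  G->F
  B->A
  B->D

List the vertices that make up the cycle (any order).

C, E, G, H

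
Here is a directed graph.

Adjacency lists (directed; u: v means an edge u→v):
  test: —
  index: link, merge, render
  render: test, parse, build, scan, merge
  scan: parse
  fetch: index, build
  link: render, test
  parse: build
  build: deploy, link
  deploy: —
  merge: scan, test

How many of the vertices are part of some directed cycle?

A vertex is on a directed cycle iff it belongs to a strongly connected component of size ≥ 2 (or has a self-loop).
The vertices on cycles are {link, scan, build, merge, parse, render} — 6 in total.

6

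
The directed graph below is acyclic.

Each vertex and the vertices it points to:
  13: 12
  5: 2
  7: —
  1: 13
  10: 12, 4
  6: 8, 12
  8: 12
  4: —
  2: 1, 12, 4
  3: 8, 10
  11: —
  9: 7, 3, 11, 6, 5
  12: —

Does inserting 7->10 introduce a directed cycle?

No

Adding 7→10 creates a cycle iff 10 can already reach 7.
Explore from 10: no path reaches 7. The graph stays acyclic.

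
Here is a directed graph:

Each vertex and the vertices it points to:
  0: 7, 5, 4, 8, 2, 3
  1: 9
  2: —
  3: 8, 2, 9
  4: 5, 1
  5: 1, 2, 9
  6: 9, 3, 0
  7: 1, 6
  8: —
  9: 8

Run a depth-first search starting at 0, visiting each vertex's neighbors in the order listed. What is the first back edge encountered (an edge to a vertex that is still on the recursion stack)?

6→0

DFS from 0 (visiting each vertex's neighbors in the order listed); mark gray on enter, black on exit:
0 gray
  7 gray
    1 gray
      9 gray
        8 gray
        8 black
      9 black
    1 black
    6 gray
      6→9: 9 black — skip
      3 gray
        3→8: 8 black — skip
        2 gray
        2 black
        3→9: 9 black — skip
      3 black
      6→0: 0 is gray → back edge
First back edge: 6 → 0.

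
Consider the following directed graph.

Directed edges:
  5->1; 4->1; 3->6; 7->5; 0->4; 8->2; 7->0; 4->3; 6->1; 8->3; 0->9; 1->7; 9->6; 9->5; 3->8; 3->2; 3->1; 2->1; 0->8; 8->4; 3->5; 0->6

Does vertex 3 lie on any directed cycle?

3 is on a cycle iff 3 can reach itself via ≥1 edge.
3 → 8 → 3 — yes.

Yes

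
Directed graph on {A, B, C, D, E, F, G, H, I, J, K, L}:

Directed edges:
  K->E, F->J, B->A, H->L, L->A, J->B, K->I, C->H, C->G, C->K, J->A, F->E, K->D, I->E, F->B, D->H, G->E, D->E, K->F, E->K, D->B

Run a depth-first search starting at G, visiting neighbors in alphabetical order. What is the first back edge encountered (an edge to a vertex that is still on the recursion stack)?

DFS from G (visiting neighbors in alphabetical order); mark gray on enter, black on exit:
G gray
  E gray
    K gray
      D gray
        B gray
          A gray
          A black
        B black
        D→E: E is gray → back edge
First back edge: D → E.

D→E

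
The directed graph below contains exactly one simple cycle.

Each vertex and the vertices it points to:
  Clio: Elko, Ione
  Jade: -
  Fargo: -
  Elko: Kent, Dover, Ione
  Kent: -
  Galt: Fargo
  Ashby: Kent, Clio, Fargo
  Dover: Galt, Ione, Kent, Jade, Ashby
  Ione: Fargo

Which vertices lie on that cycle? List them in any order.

DFS with gray/black marking from Dover:
Dover gray
  Galt gray
    Fargo gray
    Fargo black
  Galt black
  Ione gray
    Ione→Fargo: Fargo black — skip
  Ione black
  Kent gray
  Kent black
  Jade gray
  Jade black
  Ashby gray
    Ashby→Kent: Kent black — skip
    Clio gray
      Elko gray
        Elko→Kent: Kent black — skip
        Elko→Dover: Dover is gray → back edge
Back edge closes the cycle Dover → Ashby → Clio → Elko → Dover; its vertices are {Clio, Elko, Ashby, Dover}.

Clio, Elko, Ashby, Dover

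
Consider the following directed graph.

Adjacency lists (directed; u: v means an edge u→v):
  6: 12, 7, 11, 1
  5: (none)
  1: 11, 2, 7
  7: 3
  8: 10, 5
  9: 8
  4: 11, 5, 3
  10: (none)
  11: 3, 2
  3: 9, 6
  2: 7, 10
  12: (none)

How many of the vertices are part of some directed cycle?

A vertex is on a directed cycle iff it belongs to a strongly connected component of size ≥ 2 (or has a self-loop).
The vertices on cycles are {1, 2, 3, 6, 7, 11} — 6 in total.

6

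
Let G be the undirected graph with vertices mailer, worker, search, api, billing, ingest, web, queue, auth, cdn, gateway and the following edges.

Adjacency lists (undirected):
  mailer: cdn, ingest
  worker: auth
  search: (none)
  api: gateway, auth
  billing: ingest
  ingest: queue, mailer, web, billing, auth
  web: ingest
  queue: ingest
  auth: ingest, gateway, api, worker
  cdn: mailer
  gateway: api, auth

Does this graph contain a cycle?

DFS, tracking each vertex's parent; an edge to a visited non-parent vertex closes a cycle.
Start from worker:
visit worker (parent –)
  visit auth (parent worker)
    visit ingest (parent auth)
      visit queue (parent ingest)
        queue–ingest: parent, skip
      visit mailer (parent ingest)
        visit cdn (parent mailer)
          cdn–mailer: parent, skip
        mailer–ingest: parent, skip
      visit web (parent ingest)
        web–ingest: parent, skip
      visit billing (parent ingest)
        billing–ingest: parent, skip
      ingest–auth: parent, skip
    visit gateway (parent auth)
      visit api (parent gateway)
        api–gateway: parent, skip
        api–auth: auth visited and ≠ parent → cycle
Cycle: auth – gateway – api – auth.

Yes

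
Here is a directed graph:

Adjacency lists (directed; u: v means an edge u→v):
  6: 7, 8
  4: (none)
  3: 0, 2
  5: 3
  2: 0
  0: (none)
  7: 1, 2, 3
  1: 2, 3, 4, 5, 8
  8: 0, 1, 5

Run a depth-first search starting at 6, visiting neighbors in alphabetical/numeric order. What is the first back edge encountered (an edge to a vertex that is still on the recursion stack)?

DFS from 6 (visiting neighbors in alphabetical/numeric order); mark gray on enter, black on exit:
6 gray
  7 gray
    1 gray
      2 gray
        0 gray
        0 black
      2 black
      3 gray
        3→0: 0 black — skip
        3→2: 2 black — skip
      3 black
      4 gray
      4 black
      5 gray
        5→3: 3 black — skip
      5 black
      8 gray
        8→0: 0 black — skip
        8→1: 1 is gray → back edge
First back edge: 8 → 1.

8→1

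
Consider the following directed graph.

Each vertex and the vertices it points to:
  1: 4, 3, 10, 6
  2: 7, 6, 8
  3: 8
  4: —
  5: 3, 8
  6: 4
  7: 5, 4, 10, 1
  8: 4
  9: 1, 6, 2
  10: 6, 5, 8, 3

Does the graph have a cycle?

DFS with white/gray/black marking, starting from 3:
3 gray
  8 gray
    4 gray
    4 black
  8 black
3 black
1 gray
  1→4: 4 black — skip
  1→3: 3 black — skip
  10 gray
    6 gray
      6→4: 4 black — skip
    6 black
    5 gray
      5→3: 3 black — skip
      5→8: 8 black — skip
    5 black
    10→8: 8 black — skip
    10→3: 3 black — skip
  10 black
  1→6: 6 black — skip
1 black
2 gray
  7 gray
    7→5: 5 black — skip
    7→4: 4 black — skip
    7→10: 10 black — skip
    7→1: 1 black — skip
  7 black
  2→6: 6 black — skip
  2→8: 8 black — skip
2 black
9 gray
  9→1: 1 black — skip
  9→6: 6 black — skip
  9→2: 2 black — skip
9 black
Every edge goes to a white or black vertex — no back edge, so the graph is acyclic.

No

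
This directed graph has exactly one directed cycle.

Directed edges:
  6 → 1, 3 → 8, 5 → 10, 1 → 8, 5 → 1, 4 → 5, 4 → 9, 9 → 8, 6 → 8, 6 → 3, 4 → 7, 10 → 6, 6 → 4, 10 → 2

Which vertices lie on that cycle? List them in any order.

4, 5, 6, 10

DFS with gray/black marking from 6:
6 gray
  8 gray
  8 black
  3 gray
    3→8: 8 black — skip
  3 black
  1 gray
    1→8: 8 black — skip
  1 black
  4 gray
    9 gray
      9→8: 8 black — skip
    9 black
    5 gray
      10 gray
        2 gray
        2 black
        10→6: 6 is gray → back edge
Back edge closes the cycle 6 → 4 → 5 → 10 → 6; its vertices are {4, 5, 6, 10}.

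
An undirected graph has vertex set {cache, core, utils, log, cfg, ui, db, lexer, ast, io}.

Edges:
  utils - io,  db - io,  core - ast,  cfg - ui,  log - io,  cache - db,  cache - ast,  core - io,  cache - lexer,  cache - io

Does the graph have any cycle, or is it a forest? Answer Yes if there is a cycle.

DFS, tracking each vertex's parent; an edge to a visited non-parent vertex closes a cycle.
Start from ast:
visit ast (parent –)
  visit cache (parent ast)
    visit db (parent cache)
      visit io (parent db)
        visit core (parent io)
          core–io: parent, skip
          core–ast: ast visited and ≠ parent → cycle
Cycle: ast – cache – db – io – core – ast.

Yes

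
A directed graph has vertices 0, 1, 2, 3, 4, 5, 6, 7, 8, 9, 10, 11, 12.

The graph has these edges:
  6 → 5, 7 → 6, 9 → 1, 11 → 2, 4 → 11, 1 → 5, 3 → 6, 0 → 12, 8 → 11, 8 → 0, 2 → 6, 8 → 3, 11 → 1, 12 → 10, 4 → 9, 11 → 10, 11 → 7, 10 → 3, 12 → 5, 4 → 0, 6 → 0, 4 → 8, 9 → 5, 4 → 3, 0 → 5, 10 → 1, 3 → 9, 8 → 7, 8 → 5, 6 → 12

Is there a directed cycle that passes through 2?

2 lies on a cycle iff there is a path from 2 back to itself.
Exploring from 2, it never reaches itself; equivalently, its strongly connected component is a singleton.

No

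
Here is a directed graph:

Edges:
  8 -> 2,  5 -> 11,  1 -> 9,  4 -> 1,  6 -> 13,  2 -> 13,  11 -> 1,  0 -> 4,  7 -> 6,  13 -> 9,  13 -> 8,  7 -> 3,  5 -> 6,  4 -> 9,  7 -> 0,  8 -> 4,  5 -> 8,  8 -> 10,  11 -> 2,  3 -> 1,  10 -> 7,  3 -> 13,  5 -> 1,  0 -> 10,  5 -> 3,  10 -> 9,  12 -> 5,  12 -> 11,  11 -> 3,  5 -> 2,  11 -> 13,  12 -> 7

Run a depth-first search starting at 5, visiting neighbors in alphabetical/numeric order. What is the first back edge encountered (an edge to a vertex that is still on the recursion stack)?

8->2

DFS from 5 (visiting neighbors in alphabetical/numeric order); mark gray on enter, black on exit:
5 gray
  1 gray
    9 gray
    9 black
  1 black
  2 gray
    13 gray
      8 gray
        8→2: 2 is gray → back edge
First back edge: 8 → 2.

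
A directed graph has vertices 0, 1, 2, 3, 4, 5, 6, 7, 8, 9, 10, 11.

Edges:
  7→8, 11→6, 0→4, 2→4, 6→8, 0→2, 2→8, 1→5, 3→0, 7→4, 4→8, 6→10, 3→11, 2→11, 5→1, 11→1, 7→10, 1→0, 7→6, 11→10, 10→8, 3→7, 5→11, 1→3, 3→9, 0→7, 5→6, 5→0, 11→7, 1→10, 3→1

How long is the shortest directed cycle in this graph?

For each vertex v, BFS finds the shortest path from v back to v.
The shortest such closed walk is 1 → 5 → 1, length 2.

2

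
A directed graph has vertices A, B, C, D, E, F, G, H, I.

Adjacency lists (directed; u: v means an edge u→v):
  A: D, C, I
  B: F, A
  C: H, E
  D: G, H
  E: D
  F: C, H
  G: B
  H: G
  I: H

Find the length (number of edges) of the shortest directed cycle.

For each vertex v, BFS finds the shortest path from v back to v.
The shortest such closed walk is B → A → D → G → B, length 4.

4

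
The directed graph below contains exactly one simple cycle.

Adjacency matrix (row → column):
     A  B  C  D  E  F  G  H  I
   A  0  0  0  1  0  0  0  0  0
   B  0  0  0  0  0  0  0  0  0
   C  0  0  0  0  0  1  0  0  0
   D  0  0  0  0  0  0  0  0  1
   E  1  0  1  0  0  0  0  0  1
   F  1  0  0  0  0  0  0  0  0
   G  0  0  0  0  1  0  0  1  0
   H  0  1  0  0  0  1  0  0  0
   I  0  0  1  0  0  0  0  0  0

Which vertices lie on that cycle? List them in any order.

A, C, D, F, I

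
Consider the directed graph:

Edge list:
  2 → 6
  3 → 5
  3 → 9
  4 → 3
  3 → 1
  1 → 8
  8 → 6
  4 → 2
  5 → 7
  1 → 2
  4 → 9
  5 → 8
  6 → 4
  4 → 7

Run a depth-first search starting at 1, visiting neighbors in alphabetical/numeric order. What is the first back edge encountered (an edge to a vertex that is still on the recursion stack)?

DFS from 1 (visiting neighbors in alphabetical/numeric order); mark gray on enter, black on exit:
1 gray
  2 gray
    6 gray
      4 gray
        4→2: 2 is gray → back edge
First back edge: 4 → 2.

4->2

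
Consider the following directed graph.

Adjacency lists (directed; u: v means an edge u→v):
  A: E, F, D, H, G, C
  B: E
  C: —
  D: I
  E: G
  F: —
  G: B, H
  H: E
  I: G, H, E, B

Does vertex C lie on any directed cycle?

C lies on a cycle iff there is a path from C back to itself.
Exploring from C, it never reaches itself; equivalently, its strongly connected component is a singleton.

No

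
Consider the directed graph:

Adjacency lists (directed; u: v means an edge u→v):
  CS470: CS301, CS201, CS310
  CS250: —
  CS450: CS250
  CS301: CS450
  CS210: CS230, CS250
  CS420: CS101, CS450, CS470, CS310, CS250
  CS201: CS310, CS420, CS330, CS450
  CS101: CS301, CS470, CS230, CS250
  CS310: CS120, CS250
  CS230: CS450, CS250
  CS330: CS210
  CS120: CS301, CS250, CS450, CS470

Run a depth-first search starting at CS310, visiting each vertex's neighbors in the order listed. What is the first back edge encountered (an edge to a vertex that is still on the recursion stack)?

CS201→CS310

DFS from CS310 (visiting each vertex's neighbors in the order listed); mark gray on enter, black on exit:
CS310 gray
  CS120 gray
    CS301 gray
      CS450 gray
        CS250 gray
        CS250 black
      CS450 black
    CS301 black
    CS120→CS250: CS250 black — skip
    CS120→CS450: CS450 black — skip
    CS470 gray
      CS470→CS301: CS301 black — skip
      CS201 gray
        CS201→CS310: CS310 is gray → back edge
First back edge: CS201 → CS310.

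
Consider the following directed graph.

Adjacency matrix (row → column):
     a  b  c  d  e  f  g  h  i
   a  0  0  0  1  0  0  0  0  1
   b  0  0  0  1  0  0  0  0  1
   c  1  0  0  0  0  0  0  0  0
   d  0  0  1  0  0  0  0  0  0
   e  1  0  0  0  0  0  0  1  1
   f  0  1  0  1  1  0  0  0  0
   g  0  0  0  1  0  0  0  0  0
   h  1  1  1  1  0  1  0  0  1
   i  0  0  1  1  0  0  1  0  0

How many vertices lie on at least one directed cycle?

8

A vertex is on a directed cycle iff it belongs to a strongly connected component of size ≥ 2 (or has a self-loop).
The vertices on cycles are {a, c, d, e, f, g, h, i} — 8 in total.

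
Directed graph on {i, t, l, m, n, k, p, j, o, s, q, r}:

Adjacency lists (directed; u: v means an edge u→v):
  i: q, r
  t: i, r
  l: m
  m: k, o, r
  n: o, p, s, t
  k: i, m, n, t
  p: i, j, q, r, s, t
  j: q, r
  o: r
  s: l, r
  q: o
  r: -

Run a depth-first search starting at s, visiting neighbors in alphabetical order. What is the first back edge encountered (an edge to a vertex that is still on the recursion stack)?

k→m

DFS from s (visiting neighbors in alphabetical order); mark gray on enter, black on exit:
s gray
  l gray
    m gray
      k gray
        i gray
          q gray
            o gray
              r gray
              r black
            o black
          q black
          i→r: r black — skip
        i black
        k→m: m is gray → back edge
First back edge: k → m.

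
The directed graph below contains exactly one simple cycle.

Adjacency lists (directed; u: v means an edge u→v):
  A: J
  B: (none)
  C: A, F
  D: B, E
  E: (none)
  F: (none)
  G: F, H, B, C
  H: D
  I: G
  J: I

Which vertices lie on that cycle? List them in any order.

DFS with gray/black marking from I:
I gray
  G gray
    F gray
    F black
    H gray
      D gray
        B gray
        B black
        E gray
        E black
      D black
    H black
    G→B: B black — skip
    C gray
      A gray
        J gray
          J→I: I is gray → back edge
Back edge closes the cycle I → G → C → A → J → I; its vertices are {A, C, G, I, J}.

A, C, G, I, J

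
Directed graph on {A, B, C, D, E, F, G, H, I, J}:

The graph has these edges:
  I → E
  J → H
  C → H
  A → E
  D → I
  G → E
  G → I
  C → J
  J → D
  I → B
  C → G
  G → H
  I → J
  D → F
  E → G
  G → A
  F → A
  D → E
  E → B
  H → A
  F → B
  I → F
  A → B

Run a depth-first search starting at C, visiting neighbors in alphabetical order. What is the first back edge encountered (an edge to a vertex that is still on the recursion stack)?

DFS from C (visiting neighbors in alphabetical order); mark gray on enter, black on exit:
C gray
  G gray
    A gray
      B gray
      B black
      E gray
        E→B: B black — skip
        E→G: G is gray → back edge
First back edge: E → G.

E->G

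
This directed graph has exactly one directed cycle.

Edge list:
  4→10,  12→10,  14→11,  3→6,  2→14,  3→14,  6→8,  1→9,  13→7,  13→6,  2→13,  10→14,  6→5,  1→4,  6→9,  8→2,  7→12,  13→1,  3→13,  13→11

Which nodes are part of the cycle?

DFS with gray/black marking from 13:
13 gray
  7 gray
    12 gray
      10 gray
        14 gray
          11 gray
          11 black
        14 black
      10 black
    12 black
  7 black
  13→11: 11 black — skip
  1 gray
    4 gray
      4→10: 10 black — skip
    4 black
    9 gray
    9 black
  1 black
  6 gray
    8 gray
      2 gray
        2→14: 14 black — skip
        2→13: 13 is gray → back edge
Back edge closes the cycle 13 → 6 → 8 → 2 → 13; its vertices are {2, 6, 8, 13}.

2, 6, 8, 13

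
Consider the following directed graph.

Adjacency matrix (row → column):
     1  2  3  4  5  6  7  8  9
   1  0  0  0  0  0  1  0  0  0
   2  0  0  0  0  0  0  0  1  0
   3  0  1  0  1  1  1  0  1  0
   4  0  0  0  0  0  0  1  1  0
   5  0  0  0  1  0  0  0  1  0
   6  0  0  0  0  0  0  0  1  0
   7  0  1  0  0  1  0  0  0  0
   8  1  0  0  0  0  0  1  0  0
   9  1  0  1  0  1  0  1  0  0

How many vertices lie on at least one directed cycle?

7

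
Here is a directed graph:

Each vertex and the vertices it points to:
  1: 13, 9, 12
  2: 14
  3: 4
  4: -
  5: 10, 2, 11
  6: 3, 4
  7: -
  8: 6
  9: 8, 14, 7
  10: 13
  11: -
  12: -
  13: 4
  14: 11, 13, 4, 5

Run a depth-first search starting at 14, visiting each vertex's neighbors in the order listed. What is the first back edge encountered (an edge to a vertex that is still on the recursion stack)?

2->14

DFS from 14 (visiting each vertex's neighbors in the order listed); mark gray on enter, black on exit:
14 gray
  11 gray
  11 black
  13 gray
    4 gray
    4 black
  13 black
  14→4: 4 black — skip
  5 gray
    10 gray
      10→13: 13 black — skip
    10 black
    2 gray
      2→14: 14 is gray → back edge
First back edge: 2 → 14.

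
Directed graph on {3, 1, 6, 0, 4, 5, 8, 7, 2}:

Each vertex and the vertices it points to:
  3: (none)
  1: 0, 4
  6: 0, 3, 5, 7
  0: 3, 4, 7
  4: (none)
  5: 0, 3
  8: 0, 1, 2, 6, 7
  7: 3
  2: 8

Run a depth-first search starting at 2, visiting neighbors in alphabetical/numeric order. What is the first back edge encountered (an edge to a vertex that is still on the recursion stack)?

8→2

DFS from 2 (visiting neighbors in alphabetical/numeric order); mark gray on enter, black on exit:
2 gray
  8 gray
    0 gray
      3 gray
      3 black
      4 gray
      4 black
      7 gray
        7→3: 3 black — skip
      7 black
    0 black
    1 gray
      1→0: 0 black — skip
      1→4: 4 black — skip
    1 black
    8→2: 2 is gray → back edge
First back edge: 8 → 2.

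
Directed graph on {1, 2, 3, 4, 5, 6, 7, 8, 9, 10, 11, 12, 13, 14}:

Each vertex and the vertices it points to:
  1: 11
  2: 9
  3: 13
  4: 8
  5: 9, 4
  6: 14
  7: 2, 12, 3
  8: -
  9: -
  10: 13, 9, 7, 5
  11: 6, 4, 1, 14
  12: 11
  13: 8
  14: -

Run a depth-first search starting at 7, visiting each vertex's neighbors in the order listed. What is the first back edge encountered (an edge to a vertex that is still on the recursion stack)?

DFS from 7 (visiting each vertex's neighbors in the order listed); mark gray on enter, black on exit:
7 gray
  2 gray
    9 gray
    9 black
  2 black
  12 gray
    11 gray
      6 gray
        14 gray
        14 black
      6 black
      4 gray
        8 gray
        8 black
      4 black
      1 gray
        1→11: 11 is gray → back edge
First back edge: 1 → 11.

1→11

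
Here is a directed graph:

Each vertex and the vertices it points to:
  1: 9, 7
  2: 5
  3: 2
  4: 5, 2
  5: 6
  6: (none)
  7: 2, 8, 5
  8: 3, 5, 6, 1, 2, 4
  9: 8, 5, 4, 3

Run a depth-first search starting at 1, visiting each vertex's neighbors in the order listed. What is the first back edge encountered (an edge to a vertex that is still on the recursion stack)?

8→1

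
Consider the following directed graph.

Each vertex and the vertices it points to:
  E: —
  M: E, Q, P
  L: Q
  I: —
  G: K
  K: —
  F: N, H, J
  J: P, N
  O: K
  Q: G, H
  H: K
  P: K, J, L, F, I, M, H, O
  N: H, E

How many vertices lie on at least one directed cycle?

A vertex is on a directed cycle iff it belongs to a strongly connected component of size ≥ 2 (or has a self-loop).
The vertices on cycles are {F, J, M, P} — 4 in total.

4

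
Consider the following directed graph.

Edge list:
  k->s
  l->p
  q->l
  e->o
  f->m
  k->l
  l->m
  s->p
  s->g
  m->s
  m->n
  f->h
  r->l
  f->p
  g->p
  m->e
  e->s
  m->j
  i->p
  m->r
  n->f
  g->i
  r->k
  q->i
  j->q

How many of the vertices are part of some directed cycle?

A vertex is on a directed cycle iff it belongs to a strongly connected component of size ≥ 2 (or has a self-loop).
The vertices on cycles are {f, j, k, l, m, n, q, r} — 8 in total.

8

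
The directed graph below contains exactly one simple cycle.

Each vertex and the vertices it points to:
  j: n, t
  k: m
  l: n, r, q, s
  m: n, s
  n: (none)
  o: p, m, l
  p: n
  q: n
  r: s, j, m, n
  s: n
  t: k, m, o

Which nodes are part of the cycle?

j, l, o, r, t

DFS with gray/black marking from l:
l gray
  n gray
  n black
  r gray
    s gray
      s→n: n black — skip
    s black
    j gray
      j→n: n black — skip
      t gray
        k gray
          m gray
            m→n: n black — skip
            m→s: s black — skip
          m black
        k black
        t→m: m black — skip
        o gray
          p gray
            p→n: n black — skip
          p black
          o→m: m black — skip
          o→l: l is gray → back edge
Back edge closes the cycle l → r → j → t → o → l; its vertices are {j, l, o, r, t}.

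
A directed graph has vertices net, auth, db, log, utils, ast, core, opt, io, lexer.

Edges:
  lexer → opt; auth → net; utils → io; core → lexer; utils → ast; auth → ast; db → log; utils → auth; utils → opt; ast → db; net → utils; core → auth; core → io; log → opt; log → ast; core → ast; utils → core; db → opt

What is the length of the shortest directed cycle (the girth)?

3

For each vertex v, BFS finds the shortest path from v back to v.
The shortest such closed walk is net → utils → auth → net, length 3.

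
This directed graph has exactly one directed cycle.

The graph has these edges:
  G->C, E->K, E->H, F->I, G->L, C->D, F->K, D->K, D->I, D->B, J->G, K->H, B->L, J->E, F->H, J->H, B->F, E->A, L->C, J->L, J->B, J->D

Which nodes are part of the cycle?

DFS with gray/black marking from D:
D gray
  I gray
  I black
  B gray
    F gray
      H gray
      H black
      K gray
        K→H: H black — skip
      K black
      F→I: I black — skip
    F black
    L gray
      C gray
        C→D: D is gray → back edge
Back edge closes the cycle D → B → L → C → D; its vertices are {B, C, D, L}.

B, C, D, L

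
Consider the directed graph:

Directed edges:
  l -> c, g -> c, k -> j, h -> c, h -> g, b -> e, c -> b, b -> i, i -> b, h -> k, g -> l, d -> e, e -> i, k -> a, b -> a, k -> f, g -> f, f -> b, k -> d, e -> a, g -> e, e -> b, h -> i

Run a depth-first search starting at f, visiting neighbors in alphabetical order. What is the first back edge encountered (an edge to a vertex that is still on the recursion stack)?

DFS from f (visiting neighbors in alphabetical order); mark gray on enter, black on exit:
f gray
  b gray
    a gray
    a black
    e gray
      e→a: a black — skip
      e→b: b is gray → back edge
First back edge: e → b.

e->b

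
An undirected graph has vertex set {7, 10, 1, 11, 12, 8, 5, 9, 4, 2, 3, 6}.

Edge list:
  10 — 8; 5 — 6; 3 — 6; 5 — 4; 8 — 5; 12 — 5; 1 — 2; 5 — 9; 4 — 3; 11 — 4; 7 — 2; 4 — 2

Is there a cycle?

DFS, tracking each vertex's parent; an edge to a visited non-parent vertex closes a cycle.
Start from 3:
visit 3 (parent –)
  visit 4 (parent 3)
    4–3: parent, skip
    visit 11 (parent 4)
      11–4: parent, skip
    visit 2 (parent 4)
      2–4: parent, skip
      visit 1 (parent 2)
        1–2: parent, skip
      visit 7 (parent 2)
        7–2: parent, skip
    visit 5 (parent 4)
      visit 6 (parent 5)
        6–3: 3 visited and ≠ parent → cycle
Cycle: 3 – 4 – 5 – 6 – 3.

Yes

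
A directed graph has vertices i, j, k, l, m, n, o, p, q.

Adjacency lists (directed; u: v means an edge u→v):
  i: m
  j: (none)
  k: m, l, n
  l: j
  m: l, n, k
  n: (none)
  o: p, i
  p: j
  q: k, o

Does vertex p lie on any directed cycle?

No

p lies on a cycle iff there is a path from p back to itself.
Exploring from p, it never reaches itself; equivalently, its strongly connected component is a singleton.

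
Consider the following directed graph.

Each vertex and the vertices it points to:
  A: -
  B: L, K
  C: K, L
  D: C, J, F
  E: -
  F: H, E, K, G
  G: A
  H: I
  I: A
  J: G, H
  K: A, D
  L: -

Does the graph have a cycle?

Yes

DFS with white/gray/black marking, starting from K:
K gray
  A gray
  A black
  D gray
    C gray
      C→K: K is gray → back edge
Back edge found, so a cycle exists: K → D → C → K.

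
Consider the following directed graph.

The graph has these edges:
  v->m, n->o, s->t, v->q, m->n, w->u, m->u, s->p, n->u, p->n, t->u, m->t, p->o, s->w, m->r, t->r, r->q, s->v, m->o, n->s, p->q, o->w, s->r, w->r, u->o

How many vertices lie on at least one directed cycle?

8

A vertex is on a directed cycle iff it belongs to a strongly connected component of size ≥ 2 (or has a self-loop).
The vertices on cycles are {m, n, o, p, s, u, v, w} — 8 in total.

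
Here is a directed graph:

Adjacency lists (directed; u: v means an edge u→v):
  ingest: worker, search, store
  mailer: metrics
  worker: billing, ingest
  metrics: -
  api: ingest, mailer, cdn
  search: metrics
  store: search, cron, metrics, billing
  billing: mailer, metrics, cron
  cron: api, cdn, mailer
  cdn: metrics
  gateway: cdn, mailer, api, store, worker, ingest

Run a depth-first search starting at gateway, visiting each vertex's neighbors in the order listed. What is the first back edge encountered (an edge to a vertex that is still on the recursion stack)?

cron→api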